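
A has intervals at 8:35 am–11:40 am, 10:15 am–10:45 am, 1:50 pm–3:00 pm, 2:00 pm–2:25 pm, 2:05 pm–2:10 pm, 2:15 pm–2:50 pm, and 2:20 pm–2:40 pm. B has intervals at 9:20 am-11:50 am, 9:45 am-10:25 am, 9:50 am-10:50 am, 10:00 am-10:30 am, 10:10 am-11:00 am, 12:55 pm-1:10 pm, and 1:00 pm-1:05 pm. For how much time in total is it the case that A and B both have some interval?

2 h 20 min

Merge the first list: 8:35 am-11:40 am, 1:50 pm-3:00 pm.
Merge the second list: 9:20 am-11:50 am, 12:55 pm-1:10 pm.
A ∩ B = 9:20 am-11:40 am.
Total: 2 h 20 min.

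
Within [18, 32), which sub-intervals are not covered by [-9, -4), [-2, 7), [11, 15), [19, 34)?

After merging, the occupied span is [-9, -4), [-2, 7), [11, 15), [19, 34).
Complement within [18, 32): [18, 19).

[18, 19)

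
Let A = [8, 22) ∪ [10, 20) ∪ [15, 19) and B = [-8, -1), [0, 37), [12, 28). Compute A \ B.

none

Merge the first list: [8, 22).
Merge the second list: [-8, -1), [0, 37).
[8, 22): entirely removed.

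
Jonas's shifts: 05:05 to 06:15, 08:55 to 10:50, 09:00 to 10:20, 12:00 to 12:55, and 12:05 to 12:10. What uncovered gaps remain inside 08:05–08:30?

After merging, the occupied span is 05:05–06:15, 08:55–10:50, 12:00–12:55.
Uncovered inside 08:05–08:30: 08:05–08:30.

08:05–08:30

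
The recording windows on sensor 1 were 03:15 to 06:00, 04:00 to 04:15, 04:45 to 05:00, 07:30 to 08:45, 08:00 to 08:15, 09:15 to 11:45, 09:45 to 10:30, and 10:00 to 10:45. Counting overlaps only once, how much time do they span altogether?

Merged: 03:15-06:00, 07:30-08:45, 09:15-11:45.
Lengths: 2 h 45 min + 1 h 15 min + 2 h 30 min = 6 h 30 min.

6 h 30 min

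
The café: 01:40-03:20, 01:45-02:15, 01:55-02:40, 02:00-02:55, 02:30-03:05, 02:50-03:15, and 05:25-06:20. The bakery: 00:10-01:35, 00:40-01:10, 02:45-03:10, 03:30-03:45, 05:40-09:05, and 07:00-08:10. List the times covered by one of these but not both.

00:10–01:35, 01:40–02:45, 03:10–03:20, 03:30–03:45, 05:25–05:40, 06:20–09:05

First set merges to 01:40–03:20, 05:25–06:20.
Second set merges to 00:10–01:35, 02:45–03:10, 03:30–03:45, 05:40–09:05.
A but not B: 01:40–02:45, 03:10–03:20, 05:25–05:40.
B but not A: 00:10–01:35, 03:30–03:45, 06:20–09:05.
Combining gives A △ B.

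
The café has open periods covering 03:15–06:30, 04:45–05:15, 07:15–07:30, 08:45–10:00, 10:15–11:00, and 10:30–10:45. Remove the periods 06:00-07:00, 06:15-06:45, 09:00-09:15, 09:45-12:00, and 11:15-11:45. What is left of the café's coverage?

A, merged: 03:15-06:30, 07:15-07:30, 08:45-10:00, 10:15-11:00.
B, merged: 06:00-07:00, 09:00-09:15, 09:45-12:00.
03:15-06:30 minus B → 03:15-06:00.
07:15-07:30: no B overlap → unchanged.
08:45-10:00 minus B → 08:45-09:00, 09:15-09:45.
10:15-11:00: fully covered by B → removed.

03:15-06:00, 07:15-07:30, 08:45-09:00, 09:15-09:45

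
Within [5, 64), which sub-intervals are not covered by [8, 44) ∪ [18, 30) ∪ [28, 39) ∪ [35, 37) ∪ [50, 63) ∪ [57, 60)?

The merged coverage is [8, 44), [50, 63).
Gaps within [5, 64): [5, 8), [44, 50), [63, 64).

[5, 8) ∪ [44, 50) ∪ [63, 64)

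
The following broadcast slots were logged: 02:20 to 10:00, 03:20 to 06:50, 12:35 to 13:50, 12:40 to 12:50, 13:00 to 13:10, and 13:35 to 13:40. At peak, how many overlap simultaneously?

2

At 03:20, 2 of the intervals are simultaneously active.
No point has more.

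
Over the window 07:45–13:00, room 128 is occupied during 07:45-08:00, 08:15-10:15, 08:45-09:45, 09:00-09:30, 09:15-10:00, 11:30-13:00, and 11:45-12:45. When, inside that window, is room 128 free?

08:00–08:15, 10:15–11:30

After merging, the occupied span is 07:45–08:00, 08:15–10:15, 11:30–13:00.
Gaps within 07:45–13:00: 08:00–08:15, 10:15–11:30.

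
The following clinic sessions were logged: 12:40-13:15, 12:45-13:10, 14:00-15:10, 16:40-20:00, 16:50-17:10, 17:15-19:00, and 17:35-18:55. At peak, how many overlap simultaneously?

Walk the sorted start/end points keeping a running depth.
The depth first hits 3 at 17:35.

3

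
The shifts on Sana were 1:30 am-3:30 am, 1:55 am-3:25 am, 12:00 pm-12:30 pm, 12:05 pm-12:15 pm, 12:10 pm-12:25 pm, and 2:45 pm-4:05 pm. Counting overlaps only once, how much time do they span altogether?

3 h 50 min

Merged: 1:30 am-3:30 am, 12:00 pm-12:30 pm, 2:45 pm-4:05 pm.
Lengths: 2 h + 30 min + 1 h 20 min = 3 h 50 min.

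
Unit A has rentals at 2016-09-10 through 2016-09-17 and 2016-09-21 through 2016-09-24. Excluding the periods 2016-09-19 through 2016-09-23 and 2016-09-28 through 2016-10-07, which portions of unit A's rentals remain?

2016-09-10 through 2016-09-17, 2016-09-24 through 2016-09-24

2016-09-10 through 2016-09-17: no B overlap → unchanged.
2016-09-21 through 2016-09-24 minus B → 2016-09-24 through 2016-09-24.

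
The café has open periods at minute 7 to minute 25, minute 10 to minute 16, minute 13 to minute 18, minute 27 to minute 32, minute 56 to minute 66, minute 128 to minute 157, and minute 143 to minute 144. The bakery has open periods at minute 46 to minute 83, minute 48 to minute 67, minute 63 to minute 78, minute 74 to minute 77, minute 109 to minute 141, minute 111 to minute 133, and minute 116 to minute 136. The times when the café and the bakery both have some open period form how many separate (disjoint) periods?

2

A, merged: minute 7 to minute 25, minute 27 to minute 32, minute 56 to minute 66, minute 128 to minute 157.
B, merged: minute 46 to minute 83, minute 109 to minute 141.
A ∩ B = minute 56 to minute 66, minute 128 to minute 141.
That is 2 disjoint pieces.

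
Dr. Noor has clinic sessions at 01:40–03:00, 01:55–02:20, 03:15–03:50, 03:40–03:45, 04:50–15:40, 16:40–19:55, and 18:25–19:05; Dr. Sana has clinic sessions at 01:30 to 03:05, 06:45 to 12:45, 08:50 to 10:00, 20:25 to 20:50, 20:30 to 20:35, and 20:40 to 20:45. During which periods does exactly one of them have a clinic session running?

01:30–01:40, 03:00–03:05, 03:15–03:50, 04:50–06:45, 12:45–15:40, 16:40–19:55, 20:25–20:50

First set merges to 01:40–03:00, 03:15–03:50, 04:50–15:40, 16:40–19:55.
Second set merges to 01:30–03:05, 06:45–12:45, 20:25–20:50.
A but not B: 03:15–03:50, 04:50–06:45, 12:45–15:40, 16:40–19:55.
B but not A: 01:30–01:40, 03:00–03:05, 20:25–20:50.
Combining gives A △ B.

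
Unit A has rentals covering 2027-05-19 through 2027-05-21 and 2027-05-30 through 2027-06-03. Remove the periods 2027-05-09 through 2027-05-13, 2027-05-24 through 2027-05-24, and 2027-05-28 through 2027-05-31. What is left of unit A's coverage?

2027-05-19 through 2027-05-21: no B overlap → unchanged.
2027-05-30 through 2027-06-03 minus B → 2027-06-01 through 2027-06-03.

2027-05-19 through 2027-05-21, 2027-06-01 through 2027-06-03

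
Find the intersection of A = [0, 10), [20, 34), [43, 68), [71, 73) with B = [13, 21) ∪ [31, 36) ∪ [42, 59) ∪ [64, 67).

[20, 21) ∪ [31, 34) ∪ [43, 59) ∪ [64, 67)

[0, 10) falls entirely outside B.
[20, 34) overlaps B on [20, 21), [31, 34).
[43, 68) overlaps B on [43, 59), [64, 67).
[71, 73) falls entirely outside B.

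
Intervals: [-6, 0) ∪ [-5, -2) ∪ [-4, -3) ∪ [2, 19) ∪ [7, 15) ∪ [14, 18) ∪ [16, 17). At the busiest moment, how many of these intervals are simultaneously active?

3

At -4, 3 of the intervals are simultaneously active.
No point has more.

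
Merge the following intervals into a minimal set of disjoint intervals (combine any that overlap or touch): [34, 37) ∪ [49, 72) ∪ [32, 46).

Sort by start: [32, 46), [34, 37), [49, 72).
[34, 37) overlaps/touches [32, 46) → extend to [32, 46).
[49, 72) is disjoint → start new block.

[32, 46) ∪ [49, 72)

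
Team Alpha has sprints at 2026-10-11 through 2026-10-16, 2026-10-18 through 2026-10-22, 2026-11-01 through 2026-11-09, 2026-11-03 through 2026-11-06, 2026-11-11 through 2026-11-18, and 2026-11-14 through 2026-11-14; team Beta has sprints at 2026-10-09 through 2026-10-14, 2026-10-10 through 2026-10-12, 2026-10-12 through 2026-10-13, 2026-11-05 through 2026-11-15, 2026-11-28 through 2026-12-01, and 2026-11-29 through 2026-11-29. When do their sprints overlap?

2026-10-11 through 2026-10-14, 2026-11-05 through 2026-11-09, 2026-11-11 through 2026-11-15

Merge the first list: 2026-10-11 through 2026-10-16, 2026-10-18 through 2026-10-22, 2026-11-01 through 2026-11-09, 2026-11-11 through 2026-11-18.
Merge the second list: 2026-10-09 through 2026-10-14, 2026-11-05 through 2026-11-15, 2026-11-28 through 2026-12-01.
2026-10-11 through 2026-10-16 ∩ B → 2026-10-11 through 2026-10-14.
2026-10-18 through 2026-10-22 meets no B interval.
2026-11-01 through 2026-11-09 ∩ B → 2026-11-05 through 2026-11-09.
2026-11-11 through 2026-11-18 ∩ B → 2026-11-11 through 2026-11-15.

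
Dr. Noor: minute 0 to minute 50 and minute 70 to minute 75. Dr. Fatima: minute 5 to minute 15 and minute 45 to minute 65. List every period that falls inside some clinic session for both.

minute 5 to minute 15, minute 45 to minute 50

minute 0 to minute 50 overlaps B on minute 5 to minute 15, minute 45 to minute 50.
minute 70 to minute 75 falls entirely outside B.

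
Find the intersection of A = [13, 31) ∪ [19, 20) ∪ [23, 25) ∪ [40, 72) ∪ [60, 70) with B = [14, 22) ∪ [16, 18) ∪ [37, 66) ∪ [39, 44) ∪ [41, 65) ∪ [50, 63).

[14, 22) ∪ [40, 66)

A, merged: [13, 31), [40, 72).
B, merged: [14, 22), [37, 66).
[13, 31) overlaps B on [14, 22).
[40, 72) overlaps B on [40, 66).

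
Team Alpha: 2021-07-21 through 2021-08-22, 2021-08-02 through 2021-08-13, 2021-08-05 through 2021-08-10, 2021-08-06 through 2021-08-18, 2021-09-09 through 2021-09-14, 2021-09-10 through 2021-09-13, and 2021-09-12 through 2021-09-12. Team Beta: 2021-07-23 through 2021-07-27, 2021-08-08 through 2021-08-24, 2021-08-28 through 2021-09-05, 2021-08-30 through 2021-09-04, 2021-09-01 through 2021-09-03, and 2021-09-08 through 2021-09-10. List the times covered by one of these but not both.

2021-07-21 through 2021-07-22, 2021-07-28 through 2021-08-07, 2021-08-23 through 2021-08-24, 2021-08-28 through 2021-09-05, 2021-09-08 through 2021-09-08, 2021-09-11 through 2021-09-14

Merge the first list: 2021-07-21 through 2021-08-22, 2021-09-09 through 2021-09-14.
Merge the second list: 2021-07-23 through 2021-07-27, 2021-08-08 through 2021-08-24, 2021-08-28 through 2021-09-05, 2021-09-08 through 2021-09-10.
Only in the first: 2021-07-21 through 2021-07-22, 2021-07-28 through 2021-08-07, 2021-09-11 through 2021-09-14.
Only in the second: 2021-08-23 through 2021-08-24, 2021-08-28 through 2021-09-05, 2021-09-08 through 2021-09-08.
Together these are the periods covered by exactly one.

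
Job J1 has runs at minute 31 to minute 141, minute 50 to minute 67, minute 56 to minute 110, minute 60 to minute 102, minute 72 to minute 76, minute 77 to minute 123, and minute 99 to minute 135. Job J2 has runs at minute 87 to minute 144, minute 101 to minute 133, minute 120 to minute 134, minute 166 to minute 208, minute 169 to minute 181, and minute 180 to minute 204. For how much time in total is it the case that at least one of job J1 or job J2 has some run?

155 minutes

A, merged: minute 31 to minute 141.
B, merged: minute 87 to minute 144, minute 166 to minute 208.
A ∪ B = minute 31 to minute 144, minute 166 to minute 208.
Total: 113 minutes + 42 minutes = 155 minutes.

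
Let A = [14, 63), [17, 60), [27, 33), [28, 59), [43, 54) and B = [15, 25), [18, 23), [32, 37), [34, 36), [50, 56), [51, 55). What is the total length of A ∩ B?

21

Merge the first list: [14, 63).
Merge the second list: [15, 25), [32, 37), [50, 56).
A ∩ B = [15, 25), [32, 37), [50, 56).
Total: 10 + 5 + 6 = 21.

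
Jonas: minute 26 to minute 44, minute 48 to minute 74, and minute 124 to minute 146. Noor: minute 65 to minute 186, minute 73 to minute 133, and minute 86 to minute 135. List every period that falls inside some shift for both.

Merge the second list: minute 65 to minute 186.
minute 26 to minute 44 falls entirely outside B.
minute 48 to minute 74 overlaps B on minute 65 to minute 74.
minute 124 to minute 146 overlaps B on minute 124 to minute 146.

minute 65 to minute 74, minute 124 to minute 146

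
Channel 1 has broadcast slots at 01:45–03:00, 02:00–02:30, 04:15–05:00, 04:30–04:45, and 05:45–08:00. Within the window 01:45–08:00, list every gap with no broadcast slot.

After merging, the occupied span is 01:45–03:00, 04:15–05:00, 05:45–08:00.
Uncovered inside 01:45–08:00: 03:00–04:15, 05:00–05:45.

03:00–04:15, 05:00–05:45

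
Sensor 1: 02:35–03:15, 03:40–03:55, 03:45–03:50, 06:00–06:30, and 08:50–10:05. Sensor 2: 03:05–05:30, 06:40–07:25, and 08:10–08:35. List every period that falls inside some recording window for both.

03:05-03:15, 03:40-03:55

First set merges to 02:35-03:15, 03:40-03:55, 06:00-06:30, 08:50-10:05.
02:35-03:15 ∩ B → 03:05-03:15.
03:40-03:55 ∩ B → 03:40-03:55.
06:00-06:30 meets no B interval.
08:50-10:05 meets no B interval.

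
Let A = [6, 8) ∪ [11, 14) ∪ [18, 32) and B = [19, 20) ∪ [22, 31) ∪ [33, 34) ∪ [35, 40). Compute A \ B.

[6, 8) is untouched.
[11, 14) is untouched.
[18, 32) with B removed leaves [18, 19), [20, 22), [31, 32).

[6, 8) ∪ [11, 14) ∪ [18, 19) ∪ [20, 22) ∪ [31, 32)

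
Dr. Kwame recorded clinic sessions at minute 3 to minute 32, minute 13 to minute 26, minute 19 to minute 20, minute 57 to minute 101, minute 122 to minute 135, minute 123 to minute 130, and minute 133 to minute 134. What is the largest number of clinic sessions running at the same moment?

At minute 19, 3 of the intervals are simultaneously active.
No point has more.

3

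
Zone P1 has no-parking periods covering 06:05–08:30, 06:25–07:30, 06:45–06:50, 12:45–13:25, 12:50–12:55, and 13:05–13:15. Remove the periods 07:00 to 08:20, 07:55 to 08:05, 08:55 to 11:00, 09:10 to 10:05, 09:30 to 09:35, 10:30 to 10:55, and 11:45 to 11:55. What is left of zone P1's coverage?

First set merges to 06:05-08:30, 12:45-13:25.
Second set merges to 07:00-08:20, 08:55-11:00, 11:45-11:55.
06:05-08:30 with B removed leaves 06:05-07:00, 08:20-08:30.
12:45-13:25 is untouched.

06:05-07:00, 08:20-08:30, 12:45-13:25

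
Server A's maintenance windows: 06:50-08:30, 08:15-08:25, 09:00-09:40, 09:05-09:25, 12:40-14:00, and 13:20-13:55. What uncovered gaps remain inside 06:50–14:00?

08:30–09:00, 09:40–12:40

Covered (merged): 06:50–08:30, 09:00–09:40, 12:40–14:00.
Complement within 06:50–14:00: 08:30–09:00, 09:40–12:40.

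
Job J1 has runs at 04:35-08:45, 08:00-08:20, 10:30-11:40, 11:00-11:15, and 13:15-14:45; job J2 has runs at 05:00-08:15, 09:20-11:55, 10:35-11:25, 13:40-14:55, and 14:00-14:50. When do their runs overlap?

05:00-08:15, 10:30-11:40, 13:40-14:45

A, merged: 04:35-08:45, 10:30-11:40, 13:15-14:45.
B, merged: 05:00-08:15, 09:20-11:55, 13:40-14:55.
04:35-08:45 ∩ B → 05:00-08:15.
10:30-11:40 ∩ B → 10:30-11:40.
13:15-14:45 ∩ B → 13:40-14:45.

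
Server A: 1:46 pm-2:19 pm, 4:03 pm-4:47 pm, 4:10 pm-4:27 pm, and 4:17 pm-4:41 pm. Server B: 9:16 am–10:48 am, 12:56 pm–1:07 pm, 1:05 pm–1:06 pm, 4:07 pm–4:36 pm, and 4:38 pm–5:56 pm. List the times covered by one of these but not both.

9:16 am–10:48 am, 12:56 pm–1:07 pm, 1:46 pm–2:19 pm, 4:03 pm–4:07 pm, 4:36 pm–4:38 pm, 4:47 pm–5:56 pm

A, merged: 1:46 pm–2:19 pm, 4:03 pm–4:47 pm.
B, merged: 9:16 am–10:48 am, 12:56 pm–1:07 pm, 4:07 pm–4:36 pm, 4:38 pm–5:56 pm.
Only in the first: 1:46 pm–2:19 pm, 4:03 pm–4:07 pm, 4:36 pm–4:38 pm.
Only in the second: 9:16 am–10:48 am, 12:56 pm–1:07 pm, 4:47 pm–5:56 pm.
Together these are the periods covered by exactly one.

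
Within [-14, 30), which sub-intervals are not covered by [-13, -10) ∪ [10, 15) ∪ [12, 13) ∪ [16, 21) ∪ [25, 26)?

The merged coverage is [-13, -10), [10, 15), [16, 21), [25, 26).
Gaps within [-14, 30): [-14, -13), [-10, 10), [15, 16), [21, 25), [26, 30).

[-14, -13) ∪ [-10, 10) ∪ [15, 16) ∪ [21, 25) ∪ [26, 30)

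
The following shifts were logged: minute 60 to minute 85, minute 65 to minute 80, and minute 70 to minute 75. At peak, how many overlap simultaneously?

3

Sweep endpoints in order; track running count of active intervals.
Peak of 3 reached at minute 70.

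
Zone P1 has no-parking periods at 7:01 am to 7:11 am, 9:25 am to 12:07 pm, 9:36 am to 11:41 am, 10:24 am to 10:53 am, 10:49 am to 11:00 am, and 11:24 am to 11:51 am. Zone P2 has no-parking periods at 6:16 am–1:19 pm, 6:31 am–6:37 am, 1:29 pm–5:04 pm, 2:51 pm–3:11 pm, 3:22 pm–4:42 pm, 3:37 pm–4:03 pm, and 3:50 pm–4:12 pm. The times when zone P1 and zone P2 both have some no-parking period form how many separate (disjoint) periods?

2

First set merges to 7:01 am–7:11 am, 9:25 am–12:07 pm.
Second set merges to 6:16 am–1:19 pm, 1:29 pm–5:04 pm.
A ∩ B = 7:01 am–7:11 am, 9:25 am–12:07 pm.
That is 2 disjoint pieces.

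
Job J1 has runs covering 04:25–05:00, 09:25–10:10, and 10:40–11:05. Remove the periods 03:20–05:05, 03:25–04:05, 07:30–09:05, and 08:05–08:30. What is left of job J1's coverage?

B, merged: 03:20–05:05, 07:30–09:05.
04:25–05:00 lies entirely inside B → drops out.
09:25–10:10 is untouched.
10:40–11:05 is untouched.

09:25–10:10, 10:40–11:05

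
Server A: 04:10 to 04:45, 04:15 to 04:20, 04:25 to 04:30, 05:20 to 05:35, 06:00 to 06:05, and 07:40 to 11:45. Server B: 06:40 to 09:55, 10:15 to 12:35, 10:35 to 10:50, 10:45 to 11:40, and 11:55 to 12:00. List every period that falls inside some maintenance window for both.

07:40–09:55, 10:15–11:45

A, merged: 04:10–04:45, 05:20–05:35, 06:00–06:05, 07:40–11:45.
B, merged: 06:40–09:55, 10:15–12:35.
04:10–04:45: no overlap with the second set.
05:20–05:35: no overlap with the second set.
06:00–06:05: no overlap with the second set.
07:40–11:45 meets the second set on 07:40–09:55, 10:15–11:45.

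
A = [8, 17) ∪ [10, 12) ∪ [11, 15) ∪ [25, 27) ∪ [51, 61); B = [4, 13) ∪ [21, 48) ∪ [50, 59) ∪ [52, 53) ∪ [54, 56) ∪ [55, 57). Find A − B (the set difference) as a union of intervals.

Merge the first list: [8, 17), [25, 27), [51, 61).
Merge the second list: [4, 13), [21, 48), [50, 59).
[8, 17) with B removed leaves [13, 17).
[25, 27) lies entirely inside B → drops out.
[51, 61) with B removed leaves [59, 61).

[13, 17) ∪ [59, 61)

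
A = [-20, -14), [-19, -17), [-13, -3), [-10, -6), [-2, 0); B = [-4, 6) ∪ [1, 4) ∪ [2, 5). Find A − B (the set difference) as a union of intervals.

[-20, -14) ∪ [-13, -4)

Merge the first list: [-20, -14), [-13, -3), [-2, 0).
Merge the second list: [-4, 6).
[-20, -14): no B overlap → unchanged.
[-13, -3) minus B → [-13, -4).
[-2, 0): fully covered by B → removed.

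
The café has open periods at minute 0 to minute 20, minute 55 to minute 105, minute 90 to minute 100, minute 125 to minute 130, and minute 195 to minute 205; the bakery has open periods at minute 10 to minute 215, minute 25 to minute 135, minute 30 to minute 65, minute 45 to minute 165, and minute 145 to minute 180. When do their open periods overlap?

A, merged: minute 0 to minute 20, minute 55 to minute 105, minute 125 to minute 130, minute 195 to minute 205.
B, merged: minute 10 to minute 215.
minute 0 to minute 20 meets the second set on minute 10 to minute 20.
minute 55 to minute 105 meets the second set on minute 55 to minute 105.
minute 125 to minute 130 meets the second set on minute 125 to minute 130.
minute 195 to minute 205 meets the second set on minute 195 to minute 205.

minute 10 to minute 20, minute 55 to minute 105, minute 125 to minute 130, minute 195 to minute 205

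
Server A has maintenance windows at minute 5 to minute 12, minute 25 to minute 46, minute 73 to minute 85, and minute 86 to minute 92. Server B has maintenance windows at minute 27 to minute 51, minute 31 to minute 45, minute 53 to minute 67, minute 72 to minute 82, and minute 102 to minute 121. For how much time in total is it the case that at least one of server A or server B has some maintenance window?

85 minutes

B, merged: minute 27 to minute 51, minute 53 to minute 67, minute 72 to minute 82, minute 102 to minute 121.
A ∪ B = minute 5 to minute 12, minute 25 to minute 51, minute 53 to minute 67, minute 72 to minute 85, minute 86 to minute 92, minute 102 to minute 121.
Total: 7 minutes + 26 minutes + 14 minutes + 13 minutes + 6 minutes + 19 minutes = 85 minutes.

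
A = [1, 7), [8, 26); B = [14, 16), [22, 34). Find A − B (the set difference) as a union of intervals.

[1, 7) ∪ [8, 14) ∪ [16, 22)

[1, 7): no B overlap → unchanged.
[8, 26) minus B → [8, 14), [16, 22).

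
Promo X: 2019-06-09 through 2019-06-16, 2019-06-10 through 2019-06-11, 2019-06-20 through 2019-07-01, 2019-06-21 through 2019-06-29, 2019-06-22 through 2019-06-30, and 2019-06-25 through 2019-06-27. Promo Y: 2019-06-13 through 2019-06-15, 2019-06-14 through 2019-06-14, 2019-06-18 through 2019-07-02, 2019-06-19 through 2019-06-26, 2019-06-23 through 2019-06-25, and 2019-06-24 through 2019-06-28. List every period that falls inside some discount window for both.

A, merged: 2019-06-09 through 2019-06-16, 2019-06-20 through 2019-07-01.
B, merged: 2019-06-13 through 2019-06-15, 2019-06-18 through 2019-07-02.
2019-06-09 through 2019-06-16 meets the second set on 2019-06-13 through 2019-06-15.
2019-06-20 through 2019-07-01 meets the second set on 2019-06-20 through 2019-07-01.

2019-06-13 through 2019-06-15, 2019-06-20 through 2019-07-01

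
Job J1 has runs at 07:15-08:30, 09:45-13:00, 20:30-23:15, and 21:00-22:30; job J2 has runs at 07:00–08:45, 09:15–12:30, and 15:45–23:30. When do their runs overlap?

A, merged: 07:15-08:30, 09:45-13:00, 20:30-23:15.
07:15-08:30 meets the second set on 07:15-08:30.
09:45-13:00 meets the second set on 09:45-12:30.
20:30-23:15 meets the second set on 20:30-23:15.

07:15-08:30, 09:45-12:30, 20:30-23:15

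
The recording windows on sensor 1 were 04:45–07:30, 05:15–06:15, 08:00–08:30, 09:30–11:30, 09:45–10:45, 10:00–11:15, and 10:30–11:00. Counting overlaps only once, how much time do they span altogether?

5 h 15 min

Merged: 04:45–07:30, 08:00–08:30, 09:30–11:30.
Lengths: 2 h 45 min + 30 min + 2 h = 5 h 15 min.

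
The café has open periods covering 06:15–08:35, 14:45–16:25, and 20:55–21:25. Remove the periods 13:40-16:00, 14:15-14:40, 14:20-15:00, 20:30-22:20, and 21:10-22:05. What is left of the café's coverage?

B, merged: 13:40-16:00, 20:30-22:20.
06:15-08:35: no B overlap → unchanged.
14:45-16:25 minus B → 16:00-16:25.
20:55-21:25: fully covered by B → removed.

06:15-08:35, 16:00-16:25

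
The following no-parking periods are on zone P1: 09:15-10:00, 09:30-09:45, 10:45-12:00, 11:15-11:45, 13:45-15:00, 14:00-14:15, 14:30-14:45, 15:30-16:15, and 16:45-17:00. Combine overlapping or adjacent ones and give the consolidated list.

09:30–09:45 overlaps/touches 09:15–10:00 → extend to 09:15–10:00.
10:45–12:00 is disjoint → start new block.
11:15–11:45 overlaps/touches 10:45–12:00 → extend to 10:45–12:00.
13:45–15:00 is disjoint → start new block.
14:00–14:15 overlaps/touches 13:45–15:00 → extend to 13:45–15:00.
14:30–14:45 overlaps/touches 13:45–15:00 → extend to 13:45–15:00.
15:30–16:15 is disjoint → start new block.
16:45–17:00 is disjoint → start new block.

09:15–10:00, 10:45–12:00, 13:45–15:00, 15:30–16:15, 16:45–17:00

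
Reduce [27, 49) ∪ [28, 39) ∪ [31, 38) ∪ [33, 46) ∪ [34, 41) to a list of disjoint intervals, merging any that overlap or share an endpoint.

[27, 49)

[28, 39) overlaps/touches [27, 49) → extend to [27, 49).
[31, 38) overlaps/touches [27, 49) → extend to [27, 49).
[33, 46) overlaps/touches [27, 49) → extend to [27, 49).
[34, 41) overlaps/touches [27, 49) → extend to [27, 49).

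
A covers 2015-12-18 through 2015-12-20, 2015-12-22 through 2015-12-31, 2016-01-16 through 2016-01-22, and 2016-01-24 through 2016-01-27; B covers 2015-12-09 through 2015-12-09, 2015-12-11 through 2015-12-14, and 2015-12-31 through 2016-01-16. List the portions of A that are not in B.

2015-12-18 through 2015-12-20, 2015-12-22 through 2015-12-30, 2016-01-17 through 2016-01-22, 2016-01-24 through 2016-01-27

2015-12-18 through 2015-12-20: nothing removed.
2015-12-22 through 2015-12-31 \ B = 2015-12-22 through 2015-12-30.
2016-01-16 through 2016-01-22 \ B = 2016-01-17 through 2016-01-22.
2016-01-24 through 2016-01-27: nothing removed.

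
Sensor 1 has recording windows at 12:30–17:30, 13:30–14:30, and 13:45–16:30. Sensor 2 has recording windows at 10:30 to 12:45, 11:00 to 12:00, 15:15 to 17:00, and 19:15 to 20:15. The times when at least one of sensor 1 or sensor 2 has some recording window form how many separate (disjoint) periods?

2

Merge the first list: 12:30–17:30.
Merge the second list: 10:30–12:45, 15:15–17:00, 19:15–20:15.
A ∪ B = 10:30–17:30, 19:15–20:15.
That is 2 disjoint pieces.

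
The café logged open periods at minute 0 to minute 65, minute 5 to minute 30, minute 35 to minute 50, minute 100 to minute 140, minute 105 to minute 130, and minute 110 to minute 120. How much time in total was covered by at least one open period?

105 minutes

Merged: minute 0 to minute 65, minute 100 to minute 140.
Lengths: 65 minutes + 40 minutes = 105 minutes.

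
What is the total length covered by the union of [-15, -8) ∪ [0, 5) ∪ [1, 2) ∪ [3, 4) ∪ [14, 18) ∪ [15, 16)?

16

Merged: [-15, -8), [0, 5), [14, 18).
Lengths: 7 + 5 + 4 = 16.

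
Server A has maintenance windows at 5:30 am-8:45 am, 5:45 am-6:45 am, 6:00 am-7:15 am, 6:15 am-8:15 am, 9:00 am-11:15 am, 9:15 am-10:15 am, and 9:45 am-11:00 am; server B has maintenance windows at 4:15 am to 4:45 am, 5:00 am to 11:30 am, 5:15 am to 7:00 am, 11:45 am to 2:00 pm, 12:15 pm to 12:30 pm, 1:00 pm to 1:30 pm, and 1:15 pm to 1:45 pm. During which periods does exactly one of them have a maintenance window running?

4:15 am-4:45 am, 5:00 am-5:30 am, 8:45 am-9:00 am, 11:15 am-11:30 am, 11:45 am-2:00 pm

First set merges to 5:30 am-8:45 am, 9:00 am-11:15 am.
Second set merges to 4:15 am-4:45 am, 5:00 am-11:30 am, 11:45 am-2:00 pm.
Only in the first: none.
Only in the second: 4:15 am-4:45 am, 5:00 am-5:30 am, 8:45 am-9:00 am, 11:15 am-11:30 am, 11:45 am-2:00 pm.
Together these are the periods covered by exactly one.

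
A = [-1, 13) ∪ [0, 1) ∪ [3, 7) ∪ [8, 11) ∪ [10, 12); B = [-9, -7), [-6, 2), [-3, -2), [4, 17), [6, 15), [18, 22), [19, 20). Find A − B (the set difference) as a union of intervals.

[2, 4)

First set merges to [-1, 13).
Second set merges to [-9, -7), [-6, 2), [4, 17), [18, 22).
[-1, 13) \ B = [2, 4).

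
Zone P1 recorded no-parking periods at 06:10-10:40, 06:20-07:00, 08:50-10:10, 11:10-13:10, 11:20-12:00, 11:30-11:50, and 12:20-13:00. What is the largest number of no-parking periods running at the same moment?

At 11:30, 3 of the intervals are simultaneously active.
No point has more.

3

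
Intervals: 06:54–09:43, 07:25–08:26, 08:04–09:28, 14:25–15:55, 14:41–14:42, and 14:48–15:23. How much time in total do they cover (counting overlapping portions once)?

Merged: 06:54–09:43, 14:25–15:55.
Lengths: 2 h 49 min + 1 h 30 min = 4 h 19 min.

4 h 19 min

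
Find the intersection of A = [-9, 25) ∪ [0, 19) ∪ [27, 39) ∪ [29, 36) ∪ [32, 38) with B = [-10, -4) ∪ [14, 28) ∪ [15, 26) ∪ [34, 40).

[-9, -4) ∪ [14, 25) ∪ [27, 28) ∪ [34, 39)

A, merged: [-9, 25), [27, 39).
B, merged: [-10, -4), [14, 28), [34, 40).
[-9, 25) meets the second set on [-9, -4), [14, 25).
[27, 39) meets the second set on [27, 28), [34, 39).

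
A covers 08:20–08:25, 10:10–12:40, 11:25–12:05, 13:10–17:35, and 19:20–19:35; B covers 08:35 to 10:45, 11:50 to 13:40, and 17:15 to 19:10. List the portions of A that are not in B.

A, merged: 08:20–08:25, 10:10–12:40, 13:10–17:35, 19:20–19:35.
08:20–08:25: no B overlap → unchanged.
10:10–12:40 minus B → 10:45–11:50.
13:10–17:35 minus B → 13:40–17:15.
19:20–19:35: no B overlap → unchanged.

08:20–08:25, 10:45–11:50, 13:40–17:15, 19:20–19:35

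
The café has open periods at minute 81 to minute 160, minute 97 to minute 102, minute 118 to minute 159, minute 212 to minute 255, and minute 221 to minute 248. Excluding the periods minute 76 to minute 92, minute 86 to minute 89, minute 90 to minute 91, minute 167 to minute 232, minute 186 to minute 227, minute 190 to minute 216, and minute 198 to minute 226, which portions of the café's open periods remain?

First set merges to minute 81 to minute 160, minute 212 to minute 255.
Second set merges to minute 76 to minute 92, minute 167 to minute 232.
minute 81 to minute 160 with B removed leaves minute 92 to minute 160.
minute 212 to minute 255 with B removed leaves minute 232 to minute 255.

minute 92 to minute 160, minute 232 to minute 255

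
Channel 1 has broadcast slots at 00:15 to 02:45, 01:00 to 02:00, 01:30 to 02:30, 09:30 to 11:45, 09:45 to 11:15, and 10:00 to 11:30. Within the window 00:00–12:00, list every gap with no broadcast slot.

00:00-00:15, 02:45-09:30, 11:45-12:00

The merged coverage is 00:15-02:45, 09:30-11:45.
Complement within 00:00-12:00: 00:00-00:15, 02:45-09:30, 11:45-12:00.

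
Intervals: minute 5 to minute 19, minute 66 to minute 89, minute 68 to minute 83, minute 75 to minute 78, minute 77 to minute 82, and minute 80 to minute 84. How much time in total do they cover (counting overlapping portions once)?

37 minutes

Merged: minute 5 to minute 19, minute 66 to minute 89.
Lengths: 14 minutes + 23 minutes = 37 minutes.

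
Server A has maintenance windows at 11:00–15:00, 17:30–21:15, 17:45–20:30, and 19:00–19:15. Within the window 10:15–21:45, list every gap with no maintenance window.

The merged coverage is 11:00–15:00, 17:30–21:15.
Uncovered inside 10:15–21:45: 10:15–11:00, 15:00–17:30, 21:15–21:45.

10:15–11:00, 15:00–17:30, 21:15–21:45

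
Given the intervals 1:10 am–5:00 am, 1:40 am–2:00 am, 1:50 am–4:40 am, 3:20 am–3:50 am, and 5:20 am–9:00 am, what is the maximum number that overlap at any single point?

3

Walk the sorted start/end points keeping a running depth.
The depth first hits 3 at 1:50 am.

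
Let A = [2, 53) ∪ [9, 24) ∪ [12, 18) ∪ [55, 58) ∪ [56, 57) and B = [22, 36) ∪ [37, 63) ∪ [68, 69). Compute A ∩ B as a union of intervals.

[22, 36) ∪ [37, 53) ∪ [55, 58)

Merge the first list: [2, 53), [55, 58).
[2, 53) overlaps B on [22, 36), [37, 53).
[55, 58) overlaps B on [55, 58).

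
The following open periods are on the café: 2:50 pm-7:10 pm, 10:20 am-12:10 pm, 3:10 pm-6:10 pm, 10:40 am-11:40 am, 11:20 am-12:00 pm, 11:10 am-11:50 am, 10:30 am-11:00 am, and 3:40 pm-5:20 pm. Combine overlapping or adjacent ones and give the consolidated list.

10:20 am-12:10 pm, 2:50 pm-7:10 pm

Sort by start: 10:20 am-12:10 pm, 10:30 am-11:00 am, 10:40 am-11:40 am, 11:10 am-11:50 am, 11:20 am-12:00 pm, 2:50 pm-7:10 pm, 3:10 pm-6:10 pm, 3:40 pm-5:20 pm.
10:30 am-11:00 am overlaps/touches 10:20 am-12:10 pm → extend to 10:20 am-12:10 pm.
10:40 am-11:40 am overlaps/touches 10:20 am-12:10 pm → extend to 10:20 am-12:10 pm.
11:10 am-11:50 am overlaps/touches 10:20 am-12:10 pm → extend to 10:20 am-12:10 pm.
11:20 am-12:00 pm overlaps/touches 10:20 am-12:10 pm → extend to 10:20 am-12:10 pm.
2:50 pm-7:10 pm is disjoint → start new block.
3:10 pm-6:10 pm overlaps/touches 2:50 pm-7:10 pm → extend to 2:50 pm-7:10 pm.
3:40 pm-5:20 pm overlaps/touches 2:50 pm-7:10 pm → extend to 2:50 pm-7:10 pm.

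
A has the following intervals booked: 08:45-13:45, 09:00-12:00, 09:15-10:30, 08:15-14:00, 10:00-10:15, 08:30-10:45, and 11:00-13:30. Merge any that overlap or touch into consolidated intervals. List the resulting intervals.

Sort by start: 08:15-14:00, 08:30-10:45, 08:45-13:45, 09:00-12:00, 09:15-10:30, 10:00-10:15, 11:00-13:30.
08:30-10:45 overlaps/touches 08:15-14:00 → extend to 08:15-14:00.
08:45-13:45 overlaps/touches 08:15-14:00 → extend to 08:15-14:00.
09:00-12:00 overlaps/touches 08:15-14:00 → extend to 08:15-14:00.
09:15-10:30 overlaps/touches 08:15-14:00 → extend to 08:15-14:00.
10:00-10:15 overlaps/touches 08:15-14:00 → extend to 08:15-14:00.
11:00-13:30 overlaps/touches 08:15-14:00 → extend to 08:15-14:00.

08:15-14:00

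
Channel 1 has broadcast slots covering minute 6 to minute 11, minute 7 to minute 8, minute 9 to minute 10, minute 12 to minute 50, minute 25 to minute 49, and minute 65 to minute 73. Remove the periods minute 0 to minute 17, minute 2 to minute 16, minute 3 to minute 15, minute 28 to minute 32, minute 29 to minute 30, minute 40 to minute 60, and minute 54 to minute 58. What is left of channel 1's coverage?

Merge the first list: minute 6 to minute 11, minute 12 to minute 50, minute 65 to minute 73.
Merge the second list: minute 0 to minute 17, minute 28 to minute 32, minute 40 to minute 60.
minute 6 to minute 11: fully covered by B → removed.
minute 12 to minute 50 minus B → minute 17 to minute 28, minute 32 to minute 40.
minute 65 to minute 73: no B overlap → unchanged.

minute 17 to minute 28, minute 32 to minute 40, minute 65 to minute 73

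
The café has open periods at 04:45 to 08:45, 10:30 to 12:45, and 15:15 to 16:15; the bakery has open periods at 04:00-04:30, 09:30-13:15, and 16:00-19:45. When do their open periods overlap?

04:45–08:45: no overlap with the second set.
10:30–12:45 meets the second set on 10:30–12:45.
15:15–16:15 meets the second set on 16:00–16:15.

10:30–12:45, 16:00–16:15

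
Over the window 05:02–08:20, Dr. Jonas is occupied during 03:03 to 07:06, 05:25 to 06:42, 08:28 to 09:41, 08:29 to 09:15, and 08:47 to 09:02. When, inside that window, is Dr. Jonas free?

Covered (merged): 03:03–07:06, 08:28–09:41.
Gaps within 05:02–08:20: 07:06–08:20.

07:06–08:20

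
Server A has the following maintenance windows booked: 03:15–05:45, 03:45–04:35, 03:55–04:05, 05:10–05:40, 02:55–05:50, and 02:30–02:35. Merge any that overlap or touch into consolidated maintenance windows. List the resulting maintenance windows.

02:30–02:35, 02:55–05:50

Sort by start: 02:30–02:35, 02:55–05:50, 03:15–05:45, 03:45–04:35, 03:55–04:05, 05:10–05:40.
02:55–05:50 is disjoint → start new block.
03:15–05:45 overlaps/touches 02:55–05:50 → extend to 02:55–05:50.
03:45–04:35 overlaps/touches 02:55–05:50 → extend to 02:55–05:50.
03:55–04:05 overlaps/touches 02:55–05:50 → extend to 02:55–05:50.
05:10–05:40 overlaps/touches 02:55–05:50 → extend to 02:55–05:50.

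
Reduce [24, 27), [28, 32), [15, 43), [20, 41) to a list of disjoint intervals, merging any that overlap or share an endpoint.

[15, 43)

Sort by start: [15, 43), [20, 41), [24, 27), [28, 32).
[20, 41) overlaps/touches [15, 43) → extend to [15, 43).
[24, 27) overlaps/touches [15, 43) → extend to [15, 43).
[28, 32) overlaps/touches [15, 43) → extend to [15, 43).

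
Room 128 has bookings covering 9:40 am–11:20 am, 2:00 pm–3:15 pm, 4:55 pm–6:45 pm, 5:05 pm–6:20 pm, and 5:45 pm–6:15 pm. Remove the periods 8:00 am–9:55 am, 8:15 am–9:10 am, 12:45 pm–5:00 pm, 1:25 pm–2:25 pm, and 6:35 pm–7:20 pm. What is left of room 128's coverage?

9:55 am–11:20 am, 5:00 pm–6:35 pm

First set merges to 9:40 am–11:20 am, 2:00 pm–3:15 pm, 4:55 pm–6:45 pm.
Second set merges to 8:00 am–9:55 am, 12:45 pm–5:00 pm, 6:35 pm–7:20 pm.
9:40 am–11:20 am \ B = 9:55 am–11:20 am.
2:00 pm–3:15 pm: entirely removed.
4:55 pm–6:45 pm \ B = 5:00 pm–6:35 pm.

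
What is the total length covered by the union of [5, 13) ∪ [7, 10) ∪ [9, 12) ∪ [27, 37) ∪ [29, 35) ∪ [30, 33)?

18

Merged: [5, 13), [27, 37).
Lengths: 8 + 10 = 18.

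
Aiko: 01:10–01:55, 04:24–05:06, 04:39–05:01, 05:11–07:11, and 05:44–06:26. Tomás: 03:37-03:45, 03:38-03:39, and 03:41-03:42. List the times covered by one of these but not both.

01:10–01:55, 03:37–03:45, 04:24–05:06, 05:11–07:11

Merge the first list: 01:10–01:55, 04:24–05:06, 05:11–07:11.
Merge the second list: 03:37–03:45.
A but not B: 01:10–01:55, 04:24–05:06, 05:11–07:11.
B but not A: 03:37–03:45.
Combining gives A △ B.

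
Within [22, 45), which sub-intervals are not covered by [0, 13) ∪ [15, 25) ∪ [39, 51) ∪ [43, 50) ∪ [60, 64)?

[25, 39)

After merging, the occupied span is [0, 13), [15, 25), [39, 51), [60, 64).
Uncovered inside [22, 45): [25, 39).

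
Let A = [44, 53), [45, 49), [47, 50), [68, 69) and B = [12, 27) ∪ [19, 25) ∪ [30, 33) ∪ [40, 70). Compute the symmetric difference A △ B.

[12, 27) ∪ [30, 33) ∪ [40, 44) ∪ [53, 68) ∪ [69, 70)

First set merges to [44, 53), [68, 69).
Second set merges to [12, 27), [30, 33), [40, 70).
Only in the first: none.
Only in the second: [12, 27), [30, 33), [40, 44), [53, 68), [69, 70).
Together these are the periods covered by exactly one.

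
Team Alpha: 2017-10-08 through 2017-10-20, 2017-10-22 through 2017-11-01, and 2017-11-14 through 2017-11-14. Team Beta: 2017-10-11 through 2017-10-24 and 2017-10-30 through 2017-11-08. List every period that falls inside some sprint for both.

2017-10-11 through 2017-10-20, 2017-10-22 through 2017-10-24, 2017-10-30 through 2017-11-01

2017-10-08 through 2017-10-20 meets the second set on 2017-10-11 through 2017-10-20.
2017-10-22 through 2017-11-01 meets the second set on 2017-10-22 through 2017-10-24, 2017-10-30 through 2017-11-01.
2017-11-14 through 2017-11-14: no overlap with the second set.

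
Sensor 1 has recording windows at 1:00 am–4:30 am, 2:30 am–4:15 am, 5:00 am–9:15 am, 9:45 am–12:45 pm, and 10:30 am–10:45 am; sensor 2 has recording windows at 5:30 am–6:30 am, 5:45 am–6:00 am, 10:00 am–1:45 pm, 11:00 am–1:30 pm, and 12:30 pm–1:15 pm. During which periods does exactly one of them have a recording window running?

1:00 am-4:30 am, 5:00 am-5:30 am, 6:30 am-9:15 am, 9:45 am-10:00 am, 12:45 pm-1:45 pm

First set merges to 1:00 am-4:30 am, 5:00 am-9:15 am, 9:45 am-12:45 pm.
Second set merges to 5:30 am-6:30 am, 10:00 am-1:45 pm.
Only in the first: 1:00 am-4:30 am, 5:00 am-5:30 am, 6:30 am-9:15 am, 9:45 am-10:00 am.
Only in the second: 12:45 pm-1:45 pm.
Together these are the periods covered by exactly one.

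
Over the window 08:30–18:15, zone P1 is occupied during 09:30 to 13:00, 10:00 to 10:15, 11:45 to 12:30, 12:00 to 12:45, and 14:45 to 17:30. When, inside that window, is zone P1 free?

08:30–09:30, 13:00–14:45, 17:30–18:15

After merging, the occupied span is 09:30–13:00, 14:45–17:30.
Uncovered inside 08:30–18:15: 08:30–09:30, 13:00–14:45, 17:30–18:15.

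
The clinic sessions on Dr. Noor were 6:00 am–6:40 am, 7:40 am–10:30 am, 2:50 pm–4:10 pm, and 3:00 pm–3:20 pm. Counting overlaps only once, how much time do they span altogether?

Merged: 6:00 am-6:40 am, 7:40 am-10:30 am, 2:50 pm-4:10 pm.
Lengths: 40 min + 2 h 50 min + 1 h 20 min = 4 h 50 min.

4 h 50 min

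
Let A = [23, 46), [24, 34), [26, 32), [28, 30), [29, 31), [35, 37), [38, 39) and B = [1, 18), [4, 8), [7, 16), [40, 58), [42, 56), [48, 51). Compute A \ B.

Merge the first list: [23, 46).
Merge the second list: [1, 18), [40, 58).
[23, 46) minus B → [23, 40).

[23, 40)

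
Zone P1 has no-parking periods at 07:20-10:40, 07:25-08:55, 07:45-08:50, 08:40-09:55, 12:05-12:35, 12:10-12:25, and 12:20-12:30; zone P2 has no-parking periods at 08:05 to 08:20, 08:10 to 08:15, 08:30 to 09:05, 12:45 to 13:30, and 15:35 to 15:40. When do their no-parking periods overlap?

08:05–08:20, 08:30–09:05

Merge the first list: 07:20–10:40, 12:05–12:35.
Merge the second list: 08:05–08:20, 08:30–09:05, 12:45–13:30, 15:35–15:40.
07:20–10:40 ∩ B → 08:05–08:20, 08:30–09:05.
12:05–12:35 meets no B interval.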